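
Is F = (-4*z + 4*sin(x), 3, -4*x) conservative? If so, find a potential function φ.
Yes, F is conservative. φ = -4*x*z + 3*y - 4*cos(x)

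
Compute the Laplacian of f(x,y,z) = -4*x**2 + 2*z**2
-4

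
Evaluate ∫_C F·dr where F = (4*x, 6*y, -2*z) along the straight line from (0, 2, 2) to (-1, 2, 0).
6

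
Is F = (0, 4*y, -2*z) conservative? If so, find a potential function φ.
Yes, F is conservative. φ = 2*y**2 - z**2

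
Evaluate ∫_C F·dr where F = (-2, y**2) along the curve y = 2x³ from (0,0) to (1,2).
2/3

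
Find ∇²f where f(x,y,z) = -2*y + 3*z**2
6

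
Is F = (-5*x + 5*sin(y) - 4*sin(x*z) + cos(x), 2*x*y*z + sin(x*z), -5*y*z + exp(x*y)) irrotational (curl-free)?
No, ∇×F = (-2*x*y + x*exp(x*y) - x*cos(x*z) - 5*z, -4*x*cos(x*z) - y*exp(x*y), 2*y*z + z*cos(x*z) - 5*cos(y))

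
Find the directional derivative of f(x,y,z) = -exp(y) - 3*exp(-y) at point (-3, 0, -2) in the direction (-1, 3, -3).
6*sqrt(19)/19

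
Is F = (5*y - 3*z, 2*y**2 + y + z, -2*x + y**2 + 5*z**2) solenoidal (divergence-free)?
No, ∇·F = 4*y + 10*z + 1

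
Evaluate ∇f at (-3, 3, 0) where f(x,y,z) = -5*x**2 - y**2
(30, -6, 0)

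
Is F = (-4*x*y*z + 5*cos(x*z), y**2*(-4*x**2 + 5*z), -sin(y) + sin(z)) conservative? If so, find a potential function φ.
No, ∇×F = (-5*y**2 - cos(y), -x*(4*y + 5*sin(x*z)), 4*x*(-2*y**2 + z)) ≠ 0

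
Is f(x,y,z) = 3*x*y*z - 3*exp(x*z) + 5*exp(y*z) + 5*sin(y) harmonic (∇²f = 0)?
No, ∇²f = -3*x**2*exp(x*z) + 5*y**2*exp(y*z) - 3*z**2*exp(x*z) + 5*z**2*exp(y*z) - 5*sin(y)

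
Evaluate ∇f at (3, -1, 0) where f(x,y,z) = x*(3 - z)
(3, 0, -3)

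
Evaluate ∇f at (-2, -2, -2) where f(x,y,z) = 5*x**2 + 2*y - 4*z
(-20, 2, -4)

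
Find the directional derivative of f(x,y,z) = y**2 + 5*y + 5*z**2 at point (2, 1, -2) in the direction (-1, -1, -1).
13*sqrt(3)/3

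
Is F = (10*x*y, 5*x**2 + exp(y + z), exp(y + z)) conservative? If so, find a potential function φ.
Yes, F is conservative. φ = 5*x**2*y + exp(y + z)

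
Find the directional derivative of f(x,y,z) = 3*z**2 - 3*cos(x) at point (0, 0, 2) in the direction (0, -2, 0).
0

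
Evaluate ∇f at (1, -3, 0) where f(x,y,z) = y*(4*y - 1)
(0, -25, 0)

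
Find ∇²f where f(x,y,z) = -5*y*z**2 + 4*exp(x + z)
-10*y + 8*exp(x + z)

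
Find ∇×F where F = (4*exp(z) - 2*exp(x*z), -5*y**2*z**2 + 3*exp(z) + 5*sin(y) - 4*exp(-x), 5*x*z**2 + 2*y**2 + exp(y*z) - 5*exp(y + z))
(10*y**2*z + 4*y + z*exp(y*z) - 3*exp(z) - 5*exp(y + z), -2*x*exp(x*z) - 5*z**2 + 4*exp(z), 4*exp(-x))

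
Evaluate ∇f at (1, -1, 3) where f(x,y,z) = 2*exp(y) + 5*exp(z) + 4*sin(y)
(0, 2*exp(-1) + 4*cos(1), 5*exp(3))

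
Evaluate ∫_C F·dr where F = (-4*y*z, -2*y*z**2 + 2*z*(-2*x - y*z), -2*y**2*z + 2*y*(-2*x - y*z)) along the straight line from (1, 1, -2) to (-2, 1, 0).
0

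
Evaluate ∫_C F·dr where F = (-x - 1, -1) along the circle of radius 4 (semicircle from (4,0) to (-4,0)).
8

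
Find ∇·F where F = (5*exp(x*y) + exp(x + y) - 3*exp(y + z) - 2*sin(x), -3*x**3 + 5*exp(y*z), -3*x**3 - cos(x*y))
5*y*exp(x*y) + 5*z*exp(y*z) + exp(x + y) - 2*cos(x)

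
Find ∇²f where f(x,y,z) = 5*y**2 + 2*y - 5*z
10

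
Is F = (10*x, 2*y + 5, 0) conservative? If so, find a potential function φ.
Yes, F is conservative. φ = 5*x**2 + y**2 + 5*y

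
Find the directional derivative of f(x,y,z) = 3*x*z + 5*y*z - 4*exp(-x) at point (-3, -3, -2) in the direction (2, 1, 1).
sqrt(6)*(-23 + 4*exp(3))/3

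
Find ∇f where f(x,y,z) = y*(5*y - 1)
(0, 10*y - 1, 0)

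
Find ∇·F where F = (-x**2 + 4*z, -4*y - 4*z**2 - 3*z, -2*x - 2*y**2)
-2*x - 4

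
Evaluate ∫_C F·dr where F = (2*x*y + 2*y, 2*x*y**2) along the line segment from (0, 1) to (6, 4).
309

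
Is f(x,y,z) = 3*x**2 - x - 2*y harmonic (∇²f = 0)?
No, ∇²f = 6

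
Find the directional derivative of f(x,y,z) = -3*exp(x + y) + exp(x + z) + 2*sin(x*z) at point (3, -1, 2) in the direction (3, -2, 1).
sqrt(14)*(-3*exp(2) + 18*cos(6) + 4*exp(5))/14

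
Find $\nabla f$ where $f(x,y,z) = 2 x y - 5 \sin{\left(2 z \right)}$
(2*y, 2*x, -10*cos(2*z))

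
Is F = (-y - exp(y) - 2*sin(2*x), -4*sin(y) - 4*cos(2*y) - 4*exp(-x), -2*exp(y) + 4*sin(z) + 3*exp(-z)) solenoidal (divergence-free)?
No, ∇·F = (4*(2*sin(2*y) - cos(2*x) - cos(y) + cos(z))*exp(z) - 3)*exp(-z)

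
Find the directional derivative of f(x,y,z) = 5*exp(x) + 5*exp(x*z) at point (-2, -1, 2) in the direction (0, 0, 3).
-10*exp(-4)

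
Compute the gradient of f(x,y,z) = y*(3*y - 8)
(0, 6*y - 8, 0)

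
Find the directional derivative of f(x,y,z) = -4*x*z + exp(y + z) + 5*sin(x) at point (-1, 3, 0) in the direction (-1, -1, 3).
sqrt(11)*(-5*cos(1) + 12 + 2*exp(3))/11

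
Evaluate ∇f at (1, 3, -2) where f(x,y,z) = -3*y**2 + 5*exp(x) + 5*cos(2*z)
(5*E, -18, 10*sin(4))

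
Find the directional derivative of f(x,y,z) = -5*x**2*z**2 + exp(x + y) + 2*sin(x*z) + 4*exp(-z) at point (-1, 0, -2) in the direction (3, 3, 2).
sqrt(22)*(-4*exp(3) + 3 - 8*E*cos(2) + 80*E)*exp(-1)/11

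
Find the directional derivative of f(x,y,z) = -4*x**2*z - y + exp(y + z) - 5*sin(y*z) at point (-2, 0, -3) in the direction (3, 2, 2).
4*sqrt(17)*(1 - 37*exp(3))*exp(-3)/17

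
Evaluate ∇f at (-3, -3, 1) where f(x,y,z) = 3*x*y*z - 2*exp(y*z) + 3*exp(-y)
(-9, -5*cosh(3) - sinh(3) - 9, 6*exp(-3) + 27)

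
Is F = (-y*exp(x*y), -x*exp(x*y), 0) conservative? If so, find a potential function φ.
Yes, F is conservative. φ = -exp(x*y)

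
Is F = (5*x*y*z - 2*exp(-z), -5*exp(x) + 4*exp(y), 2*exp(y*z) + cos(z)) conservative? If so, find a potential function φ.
No, ∇×F = (2*z*exp(y*z), 5*x*y + 2*exp(-z), -5*x*z - 5*exp(x)) ≠ 0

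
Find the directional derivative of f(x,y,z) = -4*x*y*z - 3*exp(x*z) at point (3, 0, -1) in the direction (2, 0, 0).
3*exp(-3)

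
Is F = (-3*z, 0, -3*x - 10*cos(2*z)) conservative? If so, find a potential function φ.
Yes, F is conservative. φ = -3*x*z - 5*sin(2*z)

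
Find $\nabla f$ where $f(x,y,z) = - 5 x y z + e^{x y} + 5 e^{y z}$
(y*(-5*z + exp(x*y)), -5*x*z + x*exp(x*y) + 5*z*exp(y*z), 5*y*(-x + exp(y*z)))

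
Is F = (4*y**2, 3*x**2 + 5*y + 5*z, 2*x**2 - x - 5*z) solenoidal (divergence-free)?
Yes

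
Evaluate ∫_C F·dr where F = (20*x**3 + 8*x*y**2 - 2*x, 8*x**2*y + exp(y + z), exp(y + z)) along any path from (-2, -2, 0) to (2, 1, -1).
-47 - exp(-2)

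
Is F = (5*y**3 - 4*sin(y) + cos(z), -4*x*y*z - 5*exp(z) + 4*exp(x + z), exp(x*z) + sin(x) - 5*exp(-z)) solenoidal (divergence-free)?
No, ∇·F = -4*x*z + x*exp(x*z) + 5*exp(-z)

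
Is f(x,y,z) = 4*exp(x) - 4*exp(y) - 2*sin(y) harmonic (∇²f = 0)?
No, ∇²f = 4*exp(x) - 4*exp(y) + 2*sin(y)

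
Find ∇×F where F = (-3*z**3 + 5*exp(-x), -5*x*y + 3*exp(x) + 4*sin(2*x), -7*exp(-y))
(7*exp(-y), -9*z**2, -5*y + 3*exp(x) + 8*cos(2*x))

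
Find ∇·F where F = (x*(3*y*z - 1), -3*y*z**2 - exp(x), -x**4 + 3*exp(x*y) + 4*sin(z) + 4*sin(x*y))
3*y*z - 3*z**2 + 4*cos(z) - 1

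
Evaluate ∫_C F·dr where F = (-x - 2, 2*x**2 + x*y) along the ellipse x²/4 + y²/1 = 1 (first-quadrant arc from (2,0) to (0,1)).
12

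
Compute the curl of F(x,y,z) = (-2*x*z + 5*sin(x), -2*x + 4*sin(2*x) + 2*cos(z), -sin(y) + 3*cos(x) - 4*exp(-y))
(2*sin(z) - cos(y) + 4*exp(-y), -2*x + 3*sin(x), 8*cos(2*x) - 2)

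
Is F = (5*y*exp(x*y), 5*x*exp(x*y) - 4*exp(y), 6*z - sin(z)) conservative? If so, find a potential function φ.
Yes, F is conservative. φ = 3*z**2 - 4*exp(y) + 5*exp(x*y) + cos(z)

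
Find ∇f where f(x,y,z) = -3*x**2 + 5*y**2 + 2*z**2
(-6*x, 10*y, 4*z)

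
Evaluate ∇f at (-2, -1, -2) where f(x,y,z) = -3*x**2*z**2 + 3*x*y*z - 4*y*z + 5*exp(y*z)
(54, 20 - 10*exp(2), 58 - 5*exp(2))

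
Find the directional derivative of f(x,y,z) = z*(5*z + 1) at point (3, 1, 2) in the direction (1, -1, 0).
0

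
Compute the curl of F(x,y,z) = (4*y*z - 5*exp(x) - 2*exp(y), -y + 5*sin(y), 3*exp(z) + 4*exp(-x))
(0, 4*y + 4*exp(-x), -4*z + 2*exp(y))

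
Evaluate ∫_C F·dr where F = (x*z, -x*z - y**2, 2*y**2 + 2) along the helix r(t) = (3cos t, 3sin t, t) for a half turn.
pi*(53 - 9*pi)/4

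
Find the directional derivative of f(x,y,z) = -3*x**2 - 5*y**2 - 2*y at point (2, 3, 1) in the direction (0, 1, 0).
-32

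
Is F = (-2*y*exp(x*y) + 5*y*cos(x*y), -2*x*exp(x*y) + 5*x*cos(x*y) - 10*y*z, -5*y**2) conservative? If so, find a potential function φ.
Yes, F is conservative. φ = -5*y**2*z - 2*exp(x*y) + 5*sin(x*y)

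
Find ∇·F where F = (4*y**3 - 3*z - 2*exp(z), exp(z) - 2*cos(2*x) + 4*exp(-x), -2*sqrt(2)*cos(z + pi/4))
2*sqrt(2)*sin(z + pi/4)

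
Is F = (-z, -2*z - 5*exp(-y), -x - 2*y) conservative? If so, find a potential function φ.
Yes, F is conservative. φ = -x*z - 2*y*z + 5*exp(-y)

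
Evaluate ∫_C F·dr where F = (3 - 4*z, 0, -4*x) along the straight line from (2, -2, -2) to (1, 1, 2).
-27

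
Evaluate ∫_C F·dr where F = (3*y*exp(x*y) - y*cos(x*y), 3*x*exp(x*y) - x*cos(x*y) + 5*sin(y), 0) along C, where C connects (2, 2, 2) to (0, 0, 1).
-3*exp(4) + 5*cos(2) - 2 + sin(4)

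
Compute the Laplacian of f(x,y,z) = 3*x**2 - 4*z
6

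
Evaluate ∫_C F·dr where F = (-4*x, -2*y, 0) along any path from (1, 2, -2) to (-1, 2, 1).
0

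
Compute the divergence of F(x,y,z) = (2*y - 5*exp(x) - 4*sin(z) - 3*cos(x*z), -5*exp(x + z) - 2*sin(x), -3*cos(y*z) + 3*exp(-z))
3*y*sin(y*z) + 3*z*sin(x*z) - 5*exp(x) - 3*exp(-z)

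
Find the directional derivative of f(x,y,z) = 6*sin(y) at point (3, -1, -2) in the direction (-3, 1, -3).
6*sqrt(19)*cos(1)/19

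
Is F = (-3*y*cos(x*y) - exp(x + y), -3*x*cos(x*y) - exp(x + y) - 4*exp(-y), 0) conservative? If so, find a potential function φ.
Yes, F is conservative. φ = -exp(x + y) - 3*sin(x*y) + 4*exp(-y)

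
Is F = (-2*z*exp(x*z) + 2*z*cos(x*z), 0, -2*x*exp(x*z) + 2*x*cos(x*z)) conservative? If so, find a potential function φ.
Yes, F is conservative. φ = -2*exp(x*z) + 2*sin(x*z)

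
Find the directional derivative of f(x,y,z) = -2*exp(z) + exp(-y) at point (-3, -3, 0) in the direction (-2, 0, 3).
-6*sqrt(13)/13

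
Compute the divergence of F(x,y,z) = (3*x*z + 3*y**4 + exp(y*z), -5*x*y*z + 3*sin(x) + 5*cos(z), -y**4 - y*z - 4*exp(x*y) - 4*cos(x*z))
-5*x*z + 4*x*sin(x*z) - y + 3*z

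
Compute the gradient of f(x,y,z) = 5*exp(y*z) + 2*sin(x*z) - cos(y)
(2*z*cos(x*z), 5*z*exp(y*z) + sin(y), 2*x*cos(x*z) + 5*y*exp(y*z))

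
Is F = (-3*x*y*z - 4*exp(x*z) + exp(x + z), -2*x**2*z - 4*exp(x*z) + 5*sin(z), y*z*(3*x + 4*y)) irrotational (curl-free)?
No, ∇×F = (2*x**2 + 3*x*z + 4*x*exp(x*z) + 8*y*z - 5*cos(z), -3*x*y - 4*x*exp(x*z) - 3*y*z + exp(x + z), z*(-x - 4*exp(x*z)))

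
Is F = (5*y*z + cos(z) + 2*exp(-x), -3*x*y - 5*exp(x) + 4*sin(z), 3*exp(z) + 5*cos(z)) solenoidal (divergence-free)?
No, ∇·F = -3*x + 3*exp(z) - 5*sin(z) - 2*exp(-x)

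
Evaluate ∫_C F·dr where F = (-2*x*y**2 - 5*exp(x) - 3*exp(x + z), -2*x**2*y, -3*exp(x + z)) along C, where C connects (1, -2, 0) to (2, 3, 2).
-3*exp(4) - 5*exp(2) - 32 + 8*E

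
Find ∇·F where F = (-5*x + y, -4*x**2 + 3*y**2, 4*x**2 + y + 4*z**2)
6*y + 8*z - 5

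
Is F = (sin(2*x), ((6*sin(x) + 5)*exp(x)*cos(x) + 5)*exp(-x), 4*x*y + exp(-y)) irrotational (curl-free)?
No, ∇×F = (4*x - exp(-y), -4*y, -12*sin(x)**2 - 5*sin(x) + 6 - 5*exp(-x))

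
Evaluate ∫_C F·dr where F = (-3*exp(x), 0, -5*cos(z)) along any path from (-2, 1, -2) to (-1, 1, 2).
-10*sin(2) - 3*exp(-1) + 3*exp(-2)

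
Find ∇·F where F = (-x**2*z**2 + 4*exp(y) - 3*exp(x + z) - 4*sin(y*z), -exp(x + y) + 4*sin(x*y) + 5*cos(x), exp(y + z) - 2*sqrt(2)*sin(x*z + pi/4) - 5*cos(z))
-2*x*z**2 + 4*x*cos(x*y) - 2*sqrt(2)*x*cos(x*z + pi/4) - exp(x + y) - 3*exp(x + z) + exp(y + z) + 5*sin(z)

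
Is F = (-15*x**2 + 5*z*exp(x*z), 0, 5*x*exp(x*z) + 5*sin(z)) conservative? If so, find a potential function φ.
Yes, F is conservative. φ = -5*x**3 + 5*exp(x*z) - 5*cos(z)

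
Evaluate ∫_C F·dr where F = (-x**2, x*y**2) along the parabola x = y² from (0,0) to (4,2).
-224/15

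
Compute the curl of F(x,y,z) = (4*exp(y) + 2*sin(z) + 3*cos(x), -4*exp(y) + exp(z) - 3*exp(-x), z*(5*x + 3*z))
(-exp(z), -5*z + 2*cos(z), -4*exp(y) + 3*exp(-x))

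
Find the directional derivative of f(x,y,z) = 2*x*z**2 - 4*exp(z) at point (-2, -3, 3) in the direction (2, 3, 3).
6*sqrt(22)*(-exp(3) - 3)/11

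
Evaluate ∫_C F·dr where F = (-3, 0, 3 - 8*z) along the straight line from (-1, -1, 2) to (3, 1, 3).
-29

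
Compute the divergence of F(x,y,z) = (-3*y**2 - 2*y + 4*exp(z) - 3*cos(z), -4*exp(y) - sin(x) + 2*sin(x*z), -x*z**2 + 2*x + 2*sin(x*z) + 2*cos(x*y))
-2*x*z + 2*x*cos(x*z) - 4*exp(y)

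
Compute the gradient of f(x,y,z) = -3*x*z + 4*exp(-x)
(-3*z - 4*exp(-x), 0, -3*x)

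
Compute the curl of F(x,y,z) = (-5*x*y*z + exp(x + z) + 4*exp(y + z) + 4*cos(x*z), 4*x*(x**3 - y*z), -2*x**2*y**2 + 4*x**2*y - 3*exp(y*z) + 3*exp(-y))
(-4*x**2*y + 4*x**2 + 4*x*y - 3*z*exp(y*z) - 3*exp(-y), 4*x*y**2 - 13*x*y - 4*x*sin(x*z) + exp(x + z) + 4*exp(y + z), 16*x**3 + 5*x*z - 4*y*z - 4*exp(y + z))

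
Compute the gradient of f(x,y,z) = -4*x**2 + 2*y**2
(-8*x, 4*y, 0)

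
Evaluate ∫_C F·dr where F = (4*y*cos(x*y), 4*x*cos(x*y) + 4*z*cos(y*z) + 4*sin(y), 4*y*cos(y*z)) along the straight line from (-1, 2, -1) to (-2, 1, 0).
-4*cos(1) + 4*sqrt(2)*sin(pi/4 + 2)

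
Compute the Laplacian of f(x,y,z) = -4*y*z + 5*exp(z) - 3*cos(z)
5*exp(z) + 3*cos(z)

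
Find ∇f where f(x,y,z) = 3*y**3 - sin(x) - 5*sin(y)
(-cos(x), 9*y**2 - 5*cos(y), 0)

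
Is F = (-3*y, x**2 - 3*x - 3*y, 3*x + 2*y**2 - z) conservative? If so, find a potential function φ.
No, ∇×F = (4*y, -3, 2*x) ≠ 0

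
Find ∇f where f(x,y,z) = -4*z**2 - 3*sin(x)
(-3*cos(x), 0, -8*z)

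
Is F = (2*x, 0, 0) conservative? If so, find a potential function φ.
Yes, F is conservative. φ = x**2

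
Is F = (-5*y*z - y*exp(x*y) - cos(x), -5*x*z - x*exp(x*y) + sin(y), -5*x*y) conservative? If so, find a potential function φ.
Yes, F is conservative. φ = -5*x*y*z - exp(x*y) - sin(x) - cos(y)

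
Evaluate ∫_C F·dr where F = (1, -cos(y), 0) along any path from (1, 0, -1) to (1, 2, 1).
-sin(2)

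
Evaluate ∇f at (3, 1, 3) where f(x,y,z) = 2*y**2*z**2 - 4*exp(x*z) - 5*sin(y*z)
(-12*exp(9), 36 - 15*cos(3), -12*exp(9) - 5*cos(3) + 12)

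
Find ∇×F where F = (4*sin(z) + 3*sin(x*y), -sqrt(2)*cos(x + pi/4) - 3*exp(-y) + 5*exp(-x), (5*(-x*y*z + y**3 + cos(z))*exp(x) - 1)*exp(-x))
(-5*x*z + 15*y**2, 5*y*z + 4*cos(z) - exp(-x), -3*x*cos(x*y) + sqrt(2)*sin(x + pi/4) - 5*exp(-x))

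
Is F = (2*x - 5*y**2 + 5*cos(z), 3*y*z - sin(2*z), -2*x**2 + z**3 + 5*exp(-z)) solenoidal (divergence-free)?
No, ∇·F = 3*z**2 + 3*z + 2 - 5*exp(-z)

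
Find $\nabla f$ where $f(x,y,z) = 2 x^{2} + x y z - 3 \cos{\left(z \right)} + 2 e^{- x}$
(4*x + y*z - 2*exp(-x), x*z, x*y + 3*sin(z))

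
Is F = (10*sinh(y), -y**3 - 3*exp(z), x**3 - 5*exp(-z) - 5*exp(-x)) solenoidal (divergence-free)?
No, ∇·F = -3*y**2 + 5*exp(-z)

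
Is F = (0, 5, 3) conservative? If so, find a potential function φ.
Yes, F is conservative. φ = 5*y + 3*z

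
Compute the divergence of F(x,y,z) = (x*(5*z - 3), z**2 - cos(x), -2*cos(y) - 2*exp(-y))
5*z - 3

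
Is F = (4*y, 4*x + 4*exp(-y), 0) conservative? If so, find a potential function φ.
Yes, F is conservative. φ = 4*x*y - 4*exp(-y)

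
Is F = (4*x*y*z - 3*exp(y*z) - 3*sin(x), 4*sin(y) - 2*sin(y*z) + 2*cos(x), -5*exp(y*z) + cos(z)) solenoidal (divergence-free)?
No, ∇·F = 4*y*z - 5*y*exp(y*z) - 2*z*cos(y*z) - sin(z) - 3*cos(x) + 4*cos(y)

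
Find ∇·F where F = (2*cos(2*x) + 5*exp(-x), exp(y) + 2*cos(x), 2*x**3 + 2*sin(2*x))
exp(y) - 4*sin(2*x) - 5*exp(-x)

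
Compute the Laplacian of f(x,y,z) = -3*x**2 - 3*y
-6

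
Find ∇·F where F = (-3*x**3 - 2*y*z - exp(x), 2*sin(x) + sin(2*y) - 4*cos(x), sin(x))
-9*x**2 - exp(x) + 2*cos(2*y)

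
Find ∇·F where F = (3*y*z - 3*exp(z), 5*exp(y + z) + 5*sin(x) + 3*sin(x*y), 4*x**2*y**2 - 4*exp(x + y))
3*x*cos(x*y) + 5*exp(y + z)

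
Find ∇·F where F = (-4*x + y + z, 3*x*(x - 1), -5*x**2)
-4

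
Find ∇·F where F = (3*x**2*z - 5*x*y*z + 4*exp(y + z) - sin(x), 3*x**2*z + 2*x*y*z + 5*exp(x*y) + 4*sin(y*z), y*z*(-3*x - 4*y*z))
-3*x*y + 8*x*z + 5*x*exp(x*y) - 8*y**2*z - 5*y*z + 4*z*cos(y*z) - cos(x)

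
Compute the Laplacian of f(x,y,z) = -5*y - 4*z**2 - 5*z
-8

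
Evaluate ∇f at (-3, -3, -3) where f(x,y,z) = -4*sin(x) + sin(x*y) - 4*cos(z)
(-3*cos(9) - 4*cos(3), -3*cos(9), -4*sin(3))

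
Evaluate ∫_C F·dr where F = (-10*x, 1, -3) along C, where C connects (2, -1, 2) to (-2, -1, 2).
0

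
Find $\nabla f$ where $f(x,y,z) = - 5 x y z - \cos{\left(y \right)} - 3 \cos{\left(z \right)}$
(-5*y*z, -5*x*z + sin(y), -5*x*y + 3*sin(z))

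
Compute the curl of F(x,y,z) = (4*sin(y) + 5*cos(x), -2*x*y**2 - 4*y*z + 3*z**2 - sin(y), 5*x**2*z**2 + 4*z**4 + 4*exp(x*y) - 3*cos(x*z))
(4*x*exp(x*y) + 4*y - 6*z, -10*x*z**2 - 4*y*exp(x*y) - 3*z*sin(x*z), -2*y**2 - 4*cos(y))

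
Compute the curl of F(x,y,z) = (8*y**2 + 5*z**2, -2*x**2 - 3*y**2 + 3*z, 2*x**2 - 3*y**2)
(-6*y - 3, -4*x + 10*z, -4*x - 16*y)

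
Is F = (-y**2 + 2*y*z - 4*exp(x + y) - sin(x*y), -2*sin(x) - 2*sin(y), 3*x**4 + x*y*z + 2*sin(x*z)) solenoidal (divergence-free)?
No, ∇·F = x*y + 2*x*cos(x*z) - y*cos(x*y) - 4*exp(x + y) - 2*cos(y)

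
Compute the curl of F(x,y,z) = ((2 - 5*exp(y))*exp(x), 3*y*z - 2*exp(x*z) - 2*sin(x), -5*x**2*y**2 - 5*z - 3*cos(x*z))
(-10*x**2*y + 2*x*exp(x*z) - 3*y, 10*x*y**2 - 3*z*sin(x*z), -2*z*exp(x*z) + 5*exp(x + y) - 2*cos(x))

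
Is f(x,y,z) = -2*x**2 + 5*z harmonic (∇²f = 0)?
No, ∇²f = -4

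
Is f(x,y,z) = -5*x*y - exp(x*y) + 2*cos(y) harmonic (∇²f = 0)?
No, ∇²f = -x**2*exp(x*y) - y**2*exp(x*y) - 2*cos(y)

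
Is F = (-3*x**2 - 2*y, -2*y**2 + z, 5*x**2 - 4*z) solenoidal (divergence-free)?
No, ∇·F = -6*x - 4*y - 4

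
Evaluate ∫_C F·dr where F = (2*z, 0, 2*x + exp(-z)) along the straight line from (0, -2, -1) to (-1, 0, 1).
-2 + 2*sinh(1)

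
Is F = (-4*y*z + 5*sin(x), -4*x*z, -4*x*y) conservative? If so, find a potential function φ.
Yes, F is conservative. φ = -4*x*y*z - 5*cos(x)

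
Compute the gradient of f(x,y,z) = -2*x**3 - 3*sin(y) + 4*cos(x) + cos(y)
(-6*x**2 - 4*sin(x), -sin(y) - 3*cos(y), 0)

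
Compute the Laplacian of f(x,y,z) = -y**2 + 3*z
-2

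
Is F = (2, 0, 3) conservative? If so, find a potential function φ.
Yes, F is conservative. φ = 2*x + 3*z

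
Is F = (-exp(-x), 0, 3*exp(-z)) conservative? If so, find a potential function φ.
Yes, F is conservative. φ = -3*exp(-z) + exp(-x)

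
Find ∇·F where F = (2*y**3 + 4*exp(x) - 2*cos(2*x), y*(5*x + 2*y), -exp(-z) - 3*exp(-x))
5*x + 4*y + 4*exp(x) + 4*sin(2*x) + exp(-z)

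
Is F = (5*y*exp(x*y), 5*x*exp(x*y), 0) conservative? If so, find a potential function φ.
Yes, F is conservative. φ = 5*exp(x*y)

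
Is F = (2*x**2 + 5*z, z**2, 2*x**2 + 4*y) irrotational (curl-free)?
No, ∇×F = (4 - 2*z, 5 - 4*x, 0)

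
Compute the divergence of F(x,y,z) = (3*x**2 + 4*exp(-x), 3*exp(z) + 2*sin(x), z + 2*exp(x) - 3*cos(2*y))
6*x + 1 - 4*exp(-x)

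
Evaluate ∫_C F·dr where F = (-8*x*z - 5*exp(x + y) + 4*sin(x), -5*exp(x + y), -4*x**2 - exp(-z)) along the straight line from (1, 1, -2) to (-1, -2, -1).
-4 - 5*exp(-3) + E + 4*exp(2)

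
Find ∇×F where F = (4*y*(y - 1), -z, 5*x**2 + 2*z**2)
(1, -10*x, 4 - 8*y)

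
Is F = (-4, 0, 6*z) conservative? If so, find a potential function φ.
Yes, F is conservative. φ = -4*x + 3*z**2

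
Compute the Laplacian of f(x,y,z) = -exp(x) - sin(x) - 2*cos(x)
-exp(x) + sin(x) + 2*cos(x)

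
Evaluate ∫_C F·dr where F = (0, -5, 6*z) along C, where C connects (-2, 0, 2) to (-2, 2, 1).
-19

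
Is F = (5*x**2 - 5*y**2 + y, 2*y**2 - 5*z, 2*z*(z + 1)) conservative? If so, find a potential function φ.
No, ∇×F = (5, 0, 10*y - 1) ≠ 0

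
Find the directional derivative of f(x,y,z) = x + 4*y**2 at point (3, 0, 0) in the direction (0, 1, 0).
0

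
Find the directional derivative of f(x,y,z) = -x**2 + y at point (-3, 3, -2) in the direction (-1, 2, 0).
-4*sqrt(5)/5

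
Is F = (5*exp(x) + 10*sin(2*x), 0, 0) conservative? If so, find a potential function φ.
Yes, F is conservative. φ = 5*exp(x) - 5*cos(2*x)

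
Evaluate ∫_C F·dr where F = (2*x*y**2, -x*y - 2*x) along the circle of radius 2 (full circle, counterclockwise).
-8*pi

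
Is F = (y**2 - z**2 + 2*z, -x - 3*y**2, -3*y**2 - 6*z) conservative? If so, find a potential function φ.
No, ∇×F = (-6*y, 2 - 2*z, -2*y - 1) ≠ 0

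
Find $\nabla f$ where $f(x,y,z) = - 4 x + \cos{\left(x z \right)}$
(-z*sin(x*z) - 4, 0, -x*sin(x*z))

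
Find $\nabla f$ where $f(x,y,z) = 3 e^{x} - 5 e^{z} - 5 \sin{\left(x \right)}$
(3*exp(x) - 5*cos(x), 0, -5*exp(z))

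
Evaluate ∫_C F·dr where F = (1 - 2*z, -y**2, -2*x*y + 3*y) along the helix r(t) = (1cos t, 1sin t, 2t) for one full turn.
-8*pi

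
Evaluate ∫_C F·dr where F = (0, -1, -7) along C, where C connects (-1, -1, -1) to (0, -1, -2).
7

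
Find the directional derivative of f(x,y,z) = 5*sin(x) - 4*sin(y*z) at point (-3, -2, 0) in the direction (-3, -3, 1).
sqrt(19)*(8 - 15*cos(3))/19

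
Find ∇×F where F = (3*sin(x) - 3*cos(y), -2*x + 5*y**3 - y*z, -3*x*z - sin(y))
(y - cos(y), 3*z, -3*sin(y) - 2)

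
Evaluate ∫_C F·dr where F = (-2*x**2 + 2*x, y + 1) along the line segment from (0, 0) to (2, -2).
-4/3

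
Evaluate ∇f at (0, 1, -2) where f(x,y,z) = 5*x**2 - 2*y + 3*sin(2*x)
(6, -2, 0)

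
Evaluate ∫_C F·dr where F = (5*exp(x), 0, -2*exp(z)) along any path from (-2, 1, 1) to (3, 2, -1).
(-2*E - 5 + (2 + 5*exp(2))*exp(3))*exp(-2)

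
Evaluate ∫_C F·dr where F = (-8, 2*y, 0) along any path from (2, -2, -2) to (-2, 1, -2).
29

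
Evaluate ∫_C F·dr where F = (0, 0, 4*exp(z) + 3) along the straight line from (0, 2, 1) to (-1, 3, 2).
-4*E + 3 + 4*exp(2)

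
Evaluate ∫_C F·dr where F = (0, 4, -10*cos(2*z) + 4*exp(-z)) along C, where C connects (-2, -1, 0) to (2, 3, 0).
16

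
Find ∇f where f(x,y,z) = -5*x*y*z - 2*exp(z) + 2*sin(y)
(-5*y*z, -5*x*z + 2*cos(y), -5*x*y - 2*exp(z))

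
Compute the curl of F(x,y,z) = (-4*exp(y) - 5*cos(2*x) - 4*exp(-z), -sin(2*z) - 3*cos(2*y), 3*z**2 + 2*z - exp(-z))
(2*cos(2*z), 4*exp(-z), 4*exp(y))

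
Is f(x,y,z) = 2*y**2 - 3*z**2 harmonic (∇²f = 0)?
No, ∇²f = -2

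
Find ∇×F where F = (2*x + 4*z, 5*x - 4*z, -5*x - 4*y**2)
(4 - 8*y, 9, 5)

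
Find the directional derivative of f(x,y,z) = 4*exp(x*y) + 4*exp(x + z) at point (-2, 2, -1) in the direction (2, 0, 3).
4*sqrt(13)*(4 + 5*E)*exp(-4)/13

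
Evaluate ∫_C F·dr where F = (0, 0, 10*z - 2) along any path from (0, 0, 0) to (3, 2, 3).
39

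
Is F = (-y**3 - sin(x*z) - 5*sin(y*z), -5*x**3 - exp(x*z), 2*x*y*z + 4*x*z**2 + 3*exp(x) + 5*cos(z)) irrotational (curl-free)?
No, ∇×F = (x*(2*z + exp(x*z)), -x*cos(x*z) - 2*y*z - 5*y*cos(y*z) - 4*z**2 - 3*exp(x), -15*x**2 + 3*y**2 - z*exp(x*z) + 5*z*cos(y*z))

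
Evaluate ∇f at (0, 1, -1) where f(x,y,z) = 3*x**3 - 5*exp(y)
(0, -5*E, 0)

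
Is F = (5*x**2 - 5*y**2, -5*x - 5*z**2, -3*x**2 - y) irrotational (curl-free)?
No, ∇×F = (10*z - 1, 6*x, 10*y - 5)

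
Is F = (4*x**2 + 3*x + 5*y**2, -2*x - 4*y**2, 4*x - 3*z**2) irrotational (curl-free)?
No, ∇×F = (0, -4, -10*y - 2)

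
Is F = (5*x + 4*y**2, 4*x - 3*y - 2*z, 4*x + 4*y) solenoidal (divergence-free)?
No, ∇·F = 2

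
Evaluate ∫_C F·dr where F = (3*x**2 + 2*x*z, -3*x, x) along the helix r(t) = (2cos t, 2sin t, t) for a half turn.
-16 - 4*pi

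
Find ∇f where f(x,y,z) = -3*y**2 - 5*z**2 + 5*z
(0, -6*y, 5 - 10*z)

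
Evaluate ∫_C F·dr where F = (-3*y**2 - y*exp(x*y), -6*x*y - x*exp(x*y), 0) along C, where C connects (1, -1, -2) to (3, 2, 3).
-exp(6) - 33 + exp(-1)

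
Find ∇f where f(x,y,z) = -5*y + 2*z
(0, -5, 2)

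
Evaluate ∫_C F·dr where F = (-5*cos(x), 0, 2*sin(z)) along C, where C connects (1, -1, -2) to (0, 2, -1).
-2*cos(1) + 2*cos(2) + 5*sin(1)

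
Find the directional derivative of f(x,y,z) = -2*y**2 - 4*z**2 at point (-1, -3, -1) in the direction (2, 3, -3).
6*sqrt(22)/11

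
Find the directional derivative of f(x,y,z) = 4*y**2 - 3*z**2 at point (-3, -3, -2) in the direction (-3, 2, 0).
-48*sqrt(13)/13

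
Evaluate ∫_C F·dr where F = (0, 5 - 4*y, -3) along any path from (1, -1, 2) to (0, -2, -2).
1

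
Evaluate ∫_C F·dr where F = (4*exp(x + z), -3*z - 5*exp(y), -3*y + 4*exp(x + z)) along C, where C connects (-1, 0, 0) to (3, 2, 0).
-5*exp(2) - 4*exp(-1) + 5 + 4*exp(3)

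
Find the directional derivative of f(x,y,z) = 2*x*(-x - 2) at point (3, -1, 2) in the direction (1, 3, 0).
-8*sqrt(10)/5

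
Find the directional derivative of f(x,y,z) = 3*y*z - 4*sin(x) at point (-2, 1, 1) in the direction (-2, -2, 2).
4*sqrt(3)*cos(2)/3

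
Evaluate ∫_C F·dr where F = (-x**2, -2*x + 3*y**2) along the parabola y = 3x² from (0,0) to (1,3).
68/3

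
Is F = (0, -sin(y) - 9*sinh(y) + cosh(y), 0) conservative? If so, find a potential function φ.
Yes, F is conservative. φ = cos(y) + sinh(y) - 9*cosh(y)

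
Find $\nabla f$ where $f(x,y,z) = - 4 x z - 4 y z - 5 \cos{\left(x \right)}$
(-4*z + 5*sin(x), -4*z, -4*x - 4*y)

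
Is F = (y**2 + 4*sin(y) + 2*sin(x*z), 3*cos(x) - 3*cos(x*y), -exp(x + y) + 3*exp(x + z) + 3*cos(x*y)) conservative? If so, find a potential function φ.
No, ∇×F = (-3*x*sin(x*y) - exp(x + y), 2*x*cos(x*z) + 3*y*sin(x*y) + exp(x + y) - 3*exp(x + z), 3*y*sin(x*y) - 2*y - 3*sin(x) - 4*cos(y)) ≠ 0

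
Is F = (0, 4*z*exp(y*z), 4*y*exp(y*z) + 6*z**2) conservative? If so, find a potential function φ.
Yes, F is conservative. φ = 2*z**3 + 4*exp(y*z)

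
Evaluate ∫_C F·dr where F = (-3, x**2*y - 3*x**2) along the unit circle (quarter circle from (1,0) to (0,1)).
5/4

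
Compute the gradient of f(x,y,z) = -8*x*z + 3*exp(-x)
(-8*z - 3*exp(-x), 0, -8*x)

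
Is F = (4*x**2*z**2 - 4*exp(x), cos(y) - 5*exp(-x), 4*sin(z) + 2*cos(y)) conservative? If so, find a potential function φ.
No, ∇×F = (-2*sin(y), 8*x**2*z, 5*exp(-x)) ≠ 0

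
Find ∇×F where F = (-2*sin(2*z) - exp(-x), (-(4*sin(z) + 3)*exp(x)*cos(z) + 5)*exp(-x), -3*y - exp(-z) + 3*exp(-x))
(-8*sin(z)**2 - 3*sin(z) + 1, -4*cos(2*z) + 3*exp(-x), -5*exp(-x))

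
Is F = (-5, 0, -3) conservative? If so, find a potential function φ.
Yes, F is conservative. φ = -5*x - 3*z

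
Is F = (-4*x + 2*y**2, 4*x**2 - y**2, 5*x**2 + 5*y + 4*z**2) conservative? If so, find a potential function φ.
No, ∇×F = (5, -10*x, 8*x - 4*y) ≠ 0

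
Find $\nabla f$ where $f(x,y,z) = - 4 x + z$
(-4, 0, 1)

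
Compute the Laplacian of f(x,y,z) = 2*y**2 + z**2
6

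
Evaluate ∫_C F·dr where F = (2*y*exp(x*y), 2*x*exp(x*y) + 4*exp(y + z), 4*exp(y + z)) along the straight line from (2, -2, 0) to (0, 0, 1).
-4*exp(-2) - 2*exp(-4) + 2 + 4*E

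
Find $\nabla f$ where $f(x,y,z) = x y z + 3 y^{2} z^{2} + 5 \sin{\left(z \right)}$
(y*z, z*(x + 6*y*z), x*y + 6*y**2*z + 5*cos(z))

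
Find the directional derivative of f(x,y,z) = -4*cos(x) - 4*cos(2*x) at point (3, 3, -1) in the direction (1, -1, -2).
2*sqrt(6)*(2*sin(6) + sin(3))/3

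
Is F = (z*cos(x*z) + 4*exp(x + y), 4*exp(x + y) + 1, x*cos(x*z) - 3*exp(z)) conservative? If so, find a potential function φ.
Yes, F is conservative. φ = y - 3*exp(z) + 4*exp(x + y) + sin(x*z)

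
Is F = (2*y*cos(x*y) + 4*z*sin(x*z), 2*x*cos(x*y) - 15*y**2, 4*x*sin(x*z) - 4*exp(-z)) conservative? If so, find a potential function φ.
Yes, F is conservative. φ = -5*y**3 + 2*sin(x*y) - 4*cos(x*z) + 4*exp(-z)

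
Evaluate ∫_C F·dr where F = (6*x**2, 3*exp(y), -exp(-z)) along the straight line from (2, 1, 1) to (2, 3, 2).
(-E + 1 - 3*(1 - exp(2))*exp(3))*exp(-2)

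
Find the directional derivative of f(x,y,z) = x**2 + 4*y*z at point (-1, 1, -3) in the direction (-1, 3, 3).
-22*sqrt(19)/19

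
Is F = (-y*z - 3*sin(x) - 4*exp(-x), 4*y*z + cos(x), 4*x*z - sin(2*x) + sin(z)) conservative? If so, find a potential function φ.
No, ∇×F = (-4*y, -y - 4*z + 2*cos(2*x), z - sin(x)) ≠ 0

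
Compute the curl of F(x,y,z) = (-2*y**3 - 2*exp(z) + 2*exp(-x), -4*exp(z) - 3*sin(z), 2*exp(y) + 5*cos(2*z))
(2*exp(y) + 4*exp(z) + 3*cos(z), -2*exp(z), 6*y**2)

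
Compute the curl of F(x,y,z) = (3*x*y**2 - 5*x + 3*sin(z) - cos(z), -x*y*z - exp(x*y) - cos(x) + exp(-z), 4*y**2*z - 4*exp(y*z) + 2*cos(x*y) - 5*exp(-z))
(x*y - 2*x*sin(x*y) + 8*y*z - 4*z*exp(y*z) + exp(-z), 2*y*sin(x*y) + sin(z) + 3*cos(z), -6*x*y - y*z - y*exp(x*y) + sin(x))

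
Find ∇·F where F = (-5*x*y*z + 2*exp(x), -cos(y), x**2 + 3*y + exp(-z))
-5*y*z + 2*exp(x) + sin(y) - exp(-z)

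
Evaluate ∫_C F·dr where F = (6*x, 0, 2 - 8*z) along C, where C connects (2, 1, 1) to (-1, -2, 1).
-9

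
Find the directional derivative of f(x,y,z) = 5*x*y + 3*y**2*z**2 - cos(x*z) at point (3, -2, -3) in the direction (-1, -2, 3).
-2*sqrt(14)*(3*sin(9) + 5)/7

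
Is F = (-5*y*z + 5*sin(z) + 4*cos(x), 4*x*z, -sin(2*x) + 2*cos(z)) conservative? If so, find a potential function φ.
No, ∇×F = (-4*x, -5*y + 2*cos(2*x) + 5*cos(z), 9*z) ≠ 0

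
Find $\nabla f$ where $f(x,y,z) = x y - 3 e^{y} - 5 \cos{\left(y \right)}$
(y, x - 3*exp(y) + 5*sin(y), 0)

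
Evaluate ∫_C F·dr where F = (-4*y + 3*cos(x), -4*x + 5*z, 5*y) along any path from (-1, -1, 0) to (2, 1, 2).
3*sin(1) + 3*sin(2) + 6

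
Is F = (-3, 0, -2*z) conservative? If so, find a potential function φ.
Yes, F is conservative. φ = -3*x - z**2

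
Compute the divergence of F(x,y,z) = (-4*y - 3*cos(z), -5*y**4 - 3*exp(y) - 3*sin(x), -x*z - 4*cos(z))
-x - 20*y**3 - 3*exp(y) + 4*sin(z)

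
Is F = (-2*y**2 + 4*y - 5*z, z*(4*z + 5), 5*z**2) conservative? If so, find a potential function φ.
No, ∇×F = (-8*z - 5, -5, 4*y - 4) ≠ 0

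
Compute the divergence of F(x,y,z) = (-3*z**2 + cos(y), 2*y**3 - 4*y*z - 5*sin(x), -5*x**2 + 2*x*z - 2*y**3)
2*x + 6*y**2 - 4*z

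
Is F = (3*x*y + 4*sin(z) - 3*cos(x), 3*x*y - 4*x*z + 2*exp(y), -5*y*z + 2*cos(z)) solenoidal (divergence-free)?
No, ∇·F = 3*x - 2*y + 2*exp(y) + 3*sin(x) - 2*sin(z)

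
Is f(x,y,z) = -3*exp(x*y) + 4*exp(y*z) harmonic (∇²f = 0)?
No, ∇²f = -3*x**2*exp(x*y) - 3*y**2*exp(x*y) + 4*y**2*exp(y*z) + 4*z**2*exp(y*z)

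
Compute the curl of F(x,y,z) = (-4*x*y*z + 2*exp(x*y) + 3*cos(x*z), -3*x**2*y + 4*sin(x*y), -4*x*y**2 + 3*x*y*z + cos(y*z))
(-8*x*y + 3*x*z - z*sin(y*z), -4*x*y - 3*x*sin(x*z) + 4*y**2 - 3*y*z, -6*x*y + 4*x*z - 2*x*exp(x*y) + 4*y*cos(x*y))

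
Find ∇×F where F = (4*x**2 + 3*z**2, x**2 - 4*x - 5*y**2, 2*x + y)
(1, 6*z - 2, 2*x - 4)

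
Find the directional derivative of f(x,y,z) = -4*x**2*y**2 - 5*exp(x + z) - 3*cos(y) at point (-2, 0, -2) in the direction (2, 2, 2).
-10*sqrt(3)*exp(-4)/3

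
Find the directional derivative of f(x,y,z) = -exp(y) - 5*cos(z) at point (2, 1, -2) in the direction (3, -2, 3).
sqrt(22)*(-15*sin(2) + 2*E)/22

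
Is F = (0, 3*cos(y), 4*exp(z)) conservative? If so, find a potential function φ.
Yes, F is conservative. φ = 4*exp(z) + 3*sin(y)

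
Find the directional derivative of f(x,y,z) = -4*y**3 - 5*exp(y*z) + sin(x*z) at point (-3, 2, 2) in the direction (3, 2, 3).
-sqrt(22)*(3*cos(6) + 96 + 50*exp(4))/22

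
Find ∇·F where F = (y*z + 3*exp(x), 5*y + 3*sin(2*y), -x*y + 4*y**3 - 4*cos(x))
3*exp(x) + 6*cos(2*y) + 5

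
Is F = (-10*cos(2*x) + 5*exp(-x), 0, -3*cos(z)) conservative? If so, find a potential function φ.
Yes, F is conservative. φ = -5*sin(2*x) - 3*sin(z) - 5*exp(-x)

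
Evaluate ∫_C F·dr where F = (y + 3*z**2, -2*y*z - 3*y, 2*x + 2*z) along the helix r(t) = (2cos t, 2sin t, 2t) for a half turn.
-20*pi**2 + 2*pi + 96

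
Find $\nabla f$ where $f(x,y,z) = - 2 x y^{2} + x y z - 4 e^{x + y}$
(-2*y**2 + y*z - 4*exp(x + y), -4*x*y + x*z - 4*exp(x + y), x*y)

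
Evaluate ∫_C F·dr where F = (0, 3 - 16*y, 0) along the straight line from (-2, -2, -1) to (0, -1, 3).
27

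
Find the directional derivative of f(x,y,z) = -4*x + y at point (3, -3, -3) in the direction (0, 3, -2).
3*sqrt(13)/13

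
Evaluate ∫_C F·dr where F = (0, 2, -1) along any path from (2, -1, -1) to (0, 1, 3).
0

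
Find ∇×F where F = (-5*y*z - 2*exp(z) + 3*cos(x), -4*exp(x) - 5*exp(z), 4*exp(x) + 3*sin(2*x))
(5*exp(z), -5*y - 4*exp(x) - 2*exp(z) - 6*cos(2*x), 5*z - 4*exp(x))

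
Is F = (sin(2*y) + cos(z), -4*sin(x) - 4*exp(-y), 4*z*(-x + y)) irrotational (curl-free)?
No, ∇×F = (4*z, 4*z - sin(z), -4*cos(x) - 2*cos(2*y))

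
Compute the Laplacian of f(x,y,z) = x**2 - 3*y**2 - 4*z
-4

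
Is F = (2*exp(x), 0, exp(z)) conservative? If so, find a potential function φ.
Yes, F is conservative. φ = 2*exp(x) + exp(z)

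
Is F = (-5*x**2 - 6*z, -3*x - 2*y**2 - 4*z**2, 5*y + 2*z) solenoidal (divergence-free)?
No, ∇·F = -10*x - 4*y + 2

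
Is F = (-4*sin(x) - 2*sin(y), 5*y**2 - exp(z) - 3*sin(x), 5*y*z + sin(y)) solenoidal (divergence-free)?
No, ∇·F = 15*y - 4*cos(x)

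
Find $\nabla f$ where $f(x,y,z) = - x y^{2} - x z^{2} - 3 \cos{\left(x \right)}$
(-y**2 - z**2 + 3*sin(x), -2*x*y, -2*x*z)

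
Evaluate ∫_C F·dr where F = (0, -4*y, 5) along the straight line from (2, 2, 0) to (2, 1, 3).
21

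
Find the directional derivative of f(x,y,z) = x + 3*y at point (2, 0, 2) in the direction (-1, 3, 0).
4*sqrt(10)/5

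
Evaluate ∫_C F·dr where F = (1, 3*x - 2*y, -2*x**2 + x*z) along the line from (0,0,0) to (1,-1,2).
-3/2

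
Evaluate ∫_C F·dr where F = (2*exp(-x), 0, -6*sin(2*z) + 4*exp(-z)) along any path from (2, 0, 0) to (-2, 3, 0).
-4*sinh(2)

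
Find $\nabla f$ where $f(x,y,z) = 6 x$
(6, 0, 0)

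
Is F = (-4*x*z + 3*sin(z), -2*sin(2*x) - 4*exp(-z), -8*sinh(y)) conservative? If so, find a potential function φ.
No, ∇×F = (-8*cosh(y) - 4*exp(-z), -4*x + 3*cos(z), -4*cos(2*x)) ≠ 0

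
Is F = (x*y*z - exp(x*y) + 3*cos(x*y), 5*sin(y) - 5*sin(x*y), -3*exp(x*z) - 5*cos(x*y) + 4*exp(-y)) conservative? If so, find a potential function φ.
No, ∇×F = (5*x*sin(x*y) - 4*exp(-y), x*y - 5*y*sin(x*y) + 3*z*exp(x*z), -x*z + x*exp(x*y) + 3*x*sin(x*y) - 5*y*cos(x*y)) ≠ 0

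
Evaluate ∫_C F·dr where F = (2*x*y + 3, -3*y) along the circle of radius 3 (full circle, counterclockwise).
0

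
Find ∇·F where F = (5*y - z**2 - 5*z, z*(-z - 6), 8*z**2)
16*z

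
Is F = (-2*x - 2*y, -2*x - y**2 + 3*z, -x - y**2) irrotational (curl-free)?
No, ∇×F = (-2*y - 3, 1, 0)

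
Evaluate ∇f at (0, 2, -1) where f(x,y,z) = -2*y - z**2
(0, -2, 2)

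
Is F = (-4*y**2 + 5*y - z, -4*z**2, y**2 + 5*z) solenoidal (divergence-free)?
No, ∇·F = 5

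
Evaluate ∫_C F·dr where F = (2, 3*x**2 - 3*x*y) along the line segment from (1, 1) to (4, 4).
6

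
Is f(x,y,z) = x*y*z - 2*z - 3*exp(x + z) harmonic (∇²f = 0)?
No, ∇²f = -6*exp(x + z)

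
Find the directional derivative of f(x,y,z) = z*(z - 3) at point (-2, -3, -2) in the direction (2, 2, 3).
-21*sqrt(17)/17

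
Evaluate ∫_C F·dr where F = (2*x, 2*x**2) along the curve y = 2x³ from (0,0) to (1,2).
17/5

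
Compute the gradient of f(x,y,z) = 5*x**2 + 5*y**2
(10*x, 10*y, 0)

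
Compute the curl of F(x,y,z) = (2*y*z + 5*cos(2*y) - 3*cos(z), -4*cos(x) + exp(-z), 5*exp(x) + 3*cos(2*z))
(exp(-z), 2*y - 5*exp(x) + 3*sin(z), -2*z + 4*sin(x) + 10*sin(2*y))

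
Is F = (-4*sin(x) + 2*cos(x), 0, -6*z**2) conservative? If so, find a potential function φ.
Yes, F is conservative. φ = -2*z**3 + 2*sin(x) + 4*cos(x)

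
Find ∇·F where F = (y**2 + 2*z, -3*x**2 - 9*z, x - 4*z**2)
-8*z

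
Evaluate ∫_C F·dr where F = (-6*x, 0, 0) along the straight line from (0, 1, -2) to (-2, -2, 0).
-12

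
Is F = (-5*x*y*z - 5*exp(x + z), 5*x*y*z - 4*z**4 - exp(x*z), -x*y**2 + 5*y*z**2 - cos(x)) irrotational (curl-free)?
No, ∇×F = (-7*x*y + x*exp(x*z) + 16*z**3 + 5*z**2, -5*x*y + y**2 - 5*exp(x + z) - sin(x), z*(5*x + 5*y - exp(x*z)))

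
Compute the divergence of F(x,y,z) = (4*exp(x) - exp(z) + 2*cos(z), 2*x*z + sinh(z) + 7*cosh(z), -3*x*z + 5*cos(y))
-3*x + 4*exp(x)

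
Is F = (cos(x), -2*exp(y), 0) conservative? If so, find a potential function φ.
Yes, F is conservative. φ = -2*exp(y) + sin(x)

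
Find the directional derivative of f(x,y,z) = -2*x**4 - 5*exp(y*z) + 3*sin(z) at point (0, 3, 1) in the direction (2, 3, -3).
3*sqrt(22)*(-3*cos(1) + 10*exp(3))/22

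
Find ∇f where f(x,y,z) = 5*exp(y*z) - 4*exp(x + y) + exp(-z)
(-4*exp(x + y), 5*z*exp(y*z) - 4*exp(x + y), 5*y*exp(y*z) - exp(-z))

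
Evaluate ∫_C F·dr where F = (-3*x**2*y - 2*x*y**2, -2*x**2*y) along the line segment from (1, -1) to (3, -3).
-20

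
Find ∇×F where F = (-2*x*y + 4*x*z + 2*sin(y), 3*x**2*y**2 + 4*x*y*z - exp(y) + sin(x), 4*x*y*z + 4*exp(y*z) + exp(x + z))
(-4*x*y + 4*x*z + 4*z*exp(y*z), 4*x - 4*y*z - exp(x + z), 6*x*y**2 + 2*x + 4*y*z + cos(x) - 2*cos(y))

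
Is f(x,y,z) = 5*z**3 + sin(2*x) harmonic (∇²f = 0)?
No, ∇²f = 30*z - 4*sin(2*x)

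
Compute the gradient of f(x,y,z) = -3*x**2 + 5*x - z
(5 - 6*x, 0, -1)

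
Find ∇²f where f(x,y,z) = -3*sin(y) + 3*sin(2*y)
3*sin(y) - 12*sin(2*y)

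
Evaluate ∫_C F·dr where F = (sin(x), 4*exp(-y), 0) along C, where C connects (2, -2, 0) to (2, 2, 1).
8*sinh(2)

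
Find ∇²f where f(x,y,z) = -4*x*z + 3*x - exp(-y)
-exp(-y)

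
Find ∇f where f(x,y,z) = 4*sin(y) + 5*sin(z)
(0, 4*cos(y), 5*cos(z))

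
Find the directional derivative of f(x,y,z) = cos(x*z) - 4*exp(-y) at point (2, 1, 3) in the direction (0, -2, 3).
-2*sqrt(13)*(3*E*sin(6) + 4)*exp(-1)/13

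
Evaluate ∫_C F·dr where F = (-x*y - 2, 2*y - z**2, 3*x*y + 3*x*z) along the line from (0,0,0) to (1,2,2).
20/3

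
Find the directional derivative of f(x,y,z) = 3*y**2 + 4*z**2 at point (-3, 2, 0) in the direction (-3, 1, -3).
12*sqrt(19)/19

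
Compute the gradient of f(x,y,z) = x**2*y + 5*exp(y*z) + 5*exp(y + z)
(2*x*y, x**2 + 5*z*exp(y*z) + 5*exp(y + z), 5*y*exp(y*z) + 5*exp(y + z))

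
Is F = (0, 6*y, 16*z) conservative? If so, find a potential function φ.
Yes, F is conservative. φ = 3*y**2 + 8*z**2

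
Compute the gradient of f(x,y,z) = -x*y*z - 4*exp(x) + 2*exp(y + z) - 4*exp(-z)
(-y*z - 4*exp(x), -x*z + 2*exp(y + z), -x*y + 2*exp(y + z) + 4*exp(-z))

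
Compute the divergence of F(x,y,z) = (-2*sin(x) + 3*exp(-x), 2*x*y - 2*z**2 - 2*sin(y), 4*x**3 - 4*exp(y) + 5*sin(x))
(2*(x - cos(x) - cos(y))*exp(x) - 3)*exp(-x)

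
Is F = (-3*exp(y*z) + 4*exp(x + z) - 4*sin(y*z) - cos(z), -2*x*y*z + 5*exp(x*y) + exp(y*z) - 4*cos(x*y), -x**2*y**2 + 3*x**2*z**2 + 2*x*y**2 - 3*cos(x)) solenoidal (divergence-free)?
No, ∇·F = 6*x**2*z - 2*x*z + 5*x*exp(x*y) + 4*x*sin(x*y) + z*exp(y*z) + 4*exp(x + z)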